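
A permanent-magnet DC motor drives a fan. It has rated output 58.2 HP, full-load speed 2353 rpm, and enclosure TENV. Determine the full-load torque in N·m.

176 N·m

P_out = 58.2 × 746 = 43417 W
ω = 2π × 2353/60 = 246.4 rad/s
τ = P_out/ω = 43417/246.4 = 176 N·m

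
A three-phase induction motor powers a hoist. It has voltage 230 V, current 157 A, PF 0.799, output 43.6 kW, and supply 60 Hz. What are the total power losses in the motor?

P_in = √3·V·I·cosφ = 1.732×230×157×0.799 = 49971 W
P_out = 43600 W
Losses = P_in − P_out = 49971 − 43600 = 6371 W

6.37 kW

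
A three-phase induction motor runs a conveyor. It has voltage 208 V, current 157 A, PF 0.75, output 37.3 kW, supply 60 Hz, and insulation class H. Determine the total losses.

P_in = √3·V·I·cosφ = 1.732×208×157×0.75 = 42420 W
P_out = 37300 W
Losses = P_in − P_out = 42420 − 37300 = 5120 W

5120 W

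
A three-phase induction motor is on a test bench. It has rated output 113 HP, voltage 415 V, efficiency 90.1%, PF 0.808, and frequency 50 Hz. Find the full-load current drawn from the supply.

161 A

P_out = 113 × 746 = 84298 W
P_in = P_out / η = 84298 / 0.901 = 93560 W
I_L = P_in / (√3·V_L·cosφ) = 93560 / (1.732 × 415 × 0.808) = 161 A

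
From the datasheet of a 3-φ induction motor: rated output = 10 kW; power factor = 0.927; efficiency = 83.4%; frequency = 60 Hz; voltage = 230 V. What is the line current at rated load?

P_out = 10 kW = 10000 W
P_in = P_out / η = 10000 / 0.834 = 11990 W
I_L = P_in / (√3·V_L·cosφ) = 11990 / (1.732 × 230 × 0.927) = 32.5 A

32.5 A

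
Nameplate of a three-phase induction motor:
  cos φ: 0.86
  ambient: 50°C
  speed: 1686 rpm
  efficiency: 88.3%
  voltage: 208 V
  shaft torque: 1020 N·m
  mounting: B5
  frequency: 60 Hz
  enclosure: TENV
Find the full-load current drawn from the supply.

ω = 2π×1686/60 = 176.6 rad/s; P_out = τω = 1020 × 176.6 = 180132 W
P_in = P_out / η = 180132 / 0.883 = 204000 W
I_L = P_in / (√3·V_L·cosφ) = 204000 / (1.732 × 208 × 0.86) = 658 A

658 A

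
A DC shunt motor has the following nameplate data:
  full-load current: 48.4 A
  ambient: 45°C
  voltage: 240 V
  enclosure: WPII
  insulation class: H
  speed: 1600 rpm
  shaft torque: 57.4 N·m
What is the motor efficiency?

82.8 %

ω = 2π × 1600/60 = 167.6 rad/s; P_out = τω = 57.4 × 167.6 = 9620 W
P_in = V·I = 240 × 48.4 = 11616 W
η = P_out / P_in = 9620 / 11616 = 0.828 = 82.8%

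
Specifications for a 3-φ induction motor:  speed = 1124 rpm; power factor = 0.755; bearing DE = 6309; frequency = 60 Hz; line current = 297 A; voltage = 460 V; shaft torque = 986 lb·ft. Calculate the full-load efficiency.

τ = 986 lb·ft × 1.356 = 1337 N·m
ω = 2π × 1124/60 = 117.7 rad/s; P_out = τω = 1337 × 117.7 = 157365 W
P_in = √3·V_L·I_L·cosφ = 1.732 × 460 × 297 × 0.755 = 178653 W
η = P_out / P_in = 157365 / 178653 = 0.881 = 88.1%

88.1 %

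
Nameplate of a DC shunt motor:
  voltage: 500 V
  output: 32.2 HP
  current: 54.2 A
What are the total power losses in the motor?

P_in = V·I = 500×54.2 = 27100 W
P_out = 32.2×746 = 24021 W
Losses = P_in − P_out = 27100 − 24021 = 3079 W

3080 W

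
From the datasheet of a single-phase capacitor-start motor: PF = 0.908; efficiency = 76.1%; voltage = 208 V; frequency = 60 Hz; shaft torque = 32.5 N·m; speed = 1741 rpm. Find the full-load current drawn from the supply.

ω = 2π×1741/60 = 182.3 rad/s; P_out = τω = 32.5 × 182.3 = 5925 W
P_in = P_out / η = 5925 / 0.761 = 7786 W
I = P_in / (V·cosφ) = 7786 / (208 × 0.908) = 41.2 A

41.2 A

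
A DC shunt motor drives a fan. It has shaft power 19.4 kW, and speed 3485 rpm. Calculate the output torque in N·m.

53.2 N·m

ω = 2π × 3485/60 = 364.9 rad/s
τ = P/ω = 19400/364.9 = 53.2 N·m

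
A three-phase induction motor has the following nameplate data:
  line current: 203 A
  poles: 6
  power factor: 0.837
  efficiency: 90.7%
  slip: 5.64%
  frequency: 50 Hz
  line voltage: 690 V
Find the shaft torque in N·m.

P_in = √3·V·I·cosφ = 1.732 × 690 × 203 × 0.837 = 203057 W
P_out = η·P_in = 0.907 × 203057 = 184173 W
n_s = 120×50/6 = 1000 rpm; n = 1000×(1−0.0564) = 944 rpm
ω = 2π×944/60 = 98.86 rad/s
τ = P_out/ω = 184173/98.86 = 1860 N·m

1860 N·m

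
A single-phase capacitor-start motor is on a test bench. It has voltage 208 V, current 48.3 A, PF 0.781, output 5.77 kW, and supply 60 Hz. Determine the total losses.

2080 W

P_in = V·I·cosφ = 208×48.3×0.781 = 7846 W
P_out = 5770 W
Losses = P_in − P_out = 7846 − 5770 = 2076 W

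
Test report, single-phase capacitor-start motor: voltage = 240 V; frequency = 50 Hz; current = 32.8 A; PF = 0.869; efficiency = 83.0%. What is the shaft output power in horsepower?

7.61 HP

P_in = V·I·cosφ = 240 × 32.8 × 0.869 = 6841 W
P_out = η·P_in = 0.83 × 6841 = 5678 W
= 5678/746 = 7.61 HP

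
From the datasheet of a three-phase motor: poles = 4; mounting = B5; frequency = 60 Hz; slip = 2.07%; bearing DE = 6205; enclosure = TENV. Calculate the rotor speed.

1763 rpm

n_s = 120f/p = 120×60/4 = 1800 rpm
n = n_s(1 − s) = 1800 × (1 − 0.0207) = 1763 rpm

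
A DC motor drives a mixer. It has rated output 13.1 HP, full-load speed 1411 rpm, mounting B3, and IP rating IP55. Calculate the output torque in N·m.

P_out = 13.1 × 746 = 9773 W
ω = 2π × 1411/60 = 147.8 rad/s
τ = P_out/ω = 9773/147.8 = 66.1 N·m

66.1 N·m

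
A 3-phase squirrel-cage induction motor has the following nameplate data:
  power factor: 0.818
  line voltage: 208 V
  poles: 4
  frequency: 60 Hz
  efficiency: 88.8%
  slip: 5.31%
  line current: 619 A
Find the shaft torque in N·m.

P_in = √3·V·I·cosφ = 1.732 × 208 × 619 × 0.818 = 182413 W
P_out = η·P_in = 0.888 × 182413 = 161983 W
n_s = 120×60/4 = 1800 rpm; n = 1800×(1−0.0531) = 1704 rpm
ω = 2π×1704/60 = 178.4 rad/s
τ = P_out/ω = 161983/178.4 = 908 N·m

908 N·m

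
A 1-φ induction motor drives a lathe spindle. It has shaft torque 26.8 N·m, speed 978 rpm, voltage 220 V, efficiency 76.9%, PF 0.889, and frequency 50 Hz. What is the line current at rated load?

ω = 2π×978/60 = 102.4 rad/s; P_out = τω = 26.8 × 102.4 = 2744 W
P_in = P_out / η = 2744 / 0.769 = 3568 W
I = P_in / (V·cosφ) = 3568 / (220 × 0.889) = 18.2 A

18.2 A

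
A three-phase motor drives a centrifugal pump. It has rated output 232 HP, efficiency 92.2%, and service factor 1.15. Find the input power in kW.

188 kW

P_out = 232 × 746 = 173072 W
P_in = P_out/η = 173072/0.922 = 187714 W = 188 kW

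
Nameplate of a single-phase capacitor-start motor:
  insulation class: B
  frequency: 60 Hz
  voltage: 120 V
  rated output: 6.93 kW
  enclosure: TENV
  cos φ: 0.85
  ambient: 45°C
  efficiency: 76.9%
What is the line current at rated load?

88.4 A

P_out = 6.93 kW = 6930 W
P_in = P_out / η = 6930 / 0.769 = 9012 W
I = P_in / (V·cosφ) = 9012 / (120 × 0.85) = 88.4 A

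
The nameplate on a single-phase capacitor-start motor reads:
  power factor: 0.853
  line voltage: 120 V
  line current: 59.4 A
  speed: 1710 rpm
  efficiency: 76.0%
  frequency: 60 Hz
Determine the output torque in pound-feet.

P_in = V·I·cosφ = 120 × 59.4 × 0.853 = 6080 W
P_out = η·P_in = 0.76 × 6080 = 4621 W
n = 1710 rpm
ω = 2π×1710/60 = 179.1 rad/s
τ = P_out/ω = 4621/179.1 = 25.8 N·m
In lb·ft: 25.8/1.356 = 19 lb·ft

19 lb·ft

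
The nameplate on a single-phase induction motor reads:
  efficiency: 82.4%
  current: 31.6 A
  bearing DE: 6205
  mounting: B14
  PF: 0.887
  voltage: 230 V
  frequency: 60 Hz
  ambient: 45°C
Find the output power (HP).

7.12 HP

P_in = V·I·cosφ = 230 × 31.6 × 0.887 = 6447 W
P_out = η·P_in = 0.824 × 6447 = 5312 W
= 5312/746 = 7.12 HP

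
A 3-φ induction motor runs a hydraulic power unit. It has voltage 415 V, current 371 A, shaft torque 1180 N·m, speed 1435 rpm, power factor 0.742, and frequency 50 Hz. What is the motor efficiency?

ω = 2π × 1435/60 = 150.3 rad/s; P_out = τω = 1180 × 150.3 = 177354 W
P_in = √3·V_L·I_L·cosφ = 1.732 × 415 × 371 × 0.742 = 197867 W
η = P_out / P_in = 177354 / 197867 = 0.896 = 89.6%

89.6 %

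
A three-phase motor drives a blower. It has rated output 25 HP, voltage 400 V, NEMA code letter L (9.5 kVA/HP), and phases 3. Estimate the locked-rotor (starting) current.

S_LR = 9.5 × 25 = 237.5 kVA
I_LR = S_LR/(√3·V_L) = 237500/(1.732×400) = 343 A

343 A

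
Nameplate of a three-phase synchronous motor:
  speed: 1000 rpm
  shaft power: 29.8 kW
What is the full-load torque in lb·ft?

210 lb·ft

ω = 2π × 1000/60 = 104.7 rad/s
τ = P/ω = 29800/104.7 = 284.6 N·m
In lb·ft: 284.6/1.356 = 210 lb·ft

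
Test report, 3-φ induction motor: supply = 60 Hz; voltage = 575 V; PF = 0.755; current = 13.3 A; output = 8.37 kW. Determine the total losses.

1.63 kW

P_in = √3·V·I·cosφ = 1.732×575×13.3×0.755 = 10000 W
P_out = 8370 W
Losses = P_in − P_out = 10000 − 8370 = 1630 W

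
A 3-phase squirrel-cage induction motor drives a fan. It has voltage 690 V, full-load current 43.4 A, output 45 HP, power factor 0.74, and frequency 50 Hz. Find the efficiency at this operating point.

P_out = 45 × 746 = 33570 W
P_in = √3·V_L·I_L·cosφ = 1.732 × 690 × 43.4 × 0.74 = 38381 W
η = P_out / P_in = 33570 / 38381 = 0.875 = 87.5%

87.5 %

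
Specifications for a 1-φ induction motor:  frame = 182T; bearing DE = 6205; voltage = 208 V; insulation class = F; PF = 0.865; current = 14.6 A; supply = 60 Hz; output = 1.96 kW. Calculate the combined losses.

P_in = V·I·cosφ = 208×14.6×0.865 = 2627 W
P_out = 1960 W
Losses = P_in − P_out = 2627 − 1960 = 667 W

667 W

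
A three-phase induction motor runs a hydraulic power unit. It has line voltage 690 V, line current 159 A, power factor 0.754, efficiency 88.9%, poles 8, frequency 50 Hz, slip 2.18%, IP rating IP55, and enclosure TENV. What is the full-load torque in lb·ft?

1220 lb·ft

P_in = √3·V·I·cosφ = 1.732 × 690 × 159 × 0.754 = 143273 W
P_out = η·P_in = 0.889 × 143273 = 127370 W
n_s = 120×50/8 = 750 rpm; n = 750×(1−0.0218) = 734 rpm
ω = 2π×734/60 = 76.86 rad/s
τ = P_out/ω = 127370/76.86 = 1657 N·m
In lb·ft: 1657/1.356 = 1220 lb·ft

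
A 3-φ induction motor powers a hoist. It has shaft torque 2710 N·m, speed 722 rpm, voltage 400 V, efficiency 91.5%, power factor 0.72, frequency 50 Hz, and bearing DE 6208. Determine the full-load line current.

449 A

ω = 2π×722/60 = 75.61 rad/s; P_out = τω = 2710 × 75.61 = 204903 W
P_in = P_out / η = 204903 / 0.915 = 223938 W
I_L = P_in / (√3·V_L·cosφ) = 223938 / (1.732 × 400 × 0.72) = 449 A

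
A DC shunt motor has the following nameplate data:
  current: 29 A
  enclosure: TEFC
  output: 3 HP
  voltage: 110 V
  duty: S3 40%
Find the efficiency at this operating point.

P_out = 3 × 746 = 2238 W
P_in = V·I = 110 × 29 = 3190 W
η = P_out / P_in = 2238 / 3190 = 0.702 = 70.2%

70.2 %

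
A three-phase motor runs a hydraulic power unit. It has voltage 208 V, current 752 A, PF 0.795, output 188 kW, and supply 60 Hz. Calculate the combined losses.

27400 W

P_in = √3·V·I·cosφ = 1.732×208×752×0.795 = 215375 W
P_out = 188000 W
Losses = P_in − P_out = 215375 − 188000 = 27375 W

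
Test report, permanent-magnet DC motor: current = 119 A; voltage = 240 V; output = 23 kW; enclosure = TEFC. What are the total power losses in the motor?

5560 W

P_in = V·I = 240×119 = 28560 W
P_out = 23000 W
Losses = P_in − P_out = 28560 − 23000 = 5560 W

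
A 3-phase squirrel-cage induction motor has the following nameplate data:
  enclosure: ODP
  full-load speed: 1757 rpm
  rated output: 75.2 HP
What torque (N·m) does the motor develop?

305 N·m

P_out = 75.2 × 746 = 56099 W
ω = 2π × 1757/60 = 184 rad/s
τ = P_out/ω = 56099/184 = 305 N·m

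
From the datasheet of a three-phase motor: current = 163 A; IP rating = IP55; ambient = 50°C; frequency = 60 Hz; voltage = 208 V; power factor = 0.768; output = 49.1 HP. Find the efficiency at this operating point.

81.2 %

P_out = 49.1 × 746 = 36629 W
P_in = √3·V_L·I_L·cosφ = 1.732 × 208 × 163 × 0.768 = 45098 W
η = P_out / P_in = 36629 / 45098 = 0.812 = 81.2%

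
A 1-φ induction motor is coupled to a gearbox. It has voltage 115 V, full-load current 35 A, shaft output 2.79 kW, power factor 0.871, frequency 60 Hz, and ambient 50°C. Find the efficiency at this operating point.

P_out = 2.79 kW = 2790 W
P_in = V·I·cosφ = 115 × 35 × 0.871 = 3506 W
η = P_out / P_in = 2790 / 3506 = 0.796 = 79.6%

79.6 %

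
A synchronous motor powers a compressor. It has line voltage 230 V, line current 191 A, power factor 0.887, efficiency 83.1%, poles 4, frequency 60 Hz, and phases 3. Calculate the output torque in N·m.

298 N·m

P_in = √3·V·I·cosφ = 1.732 × 230 × 191 × 0.887 = 67489 W
P_out = η·P_in = 0.831 × 67489 = 56083 W
n = n_s = 120×60/4 = 1800 rpm (synchronous)
ω = 2π×1800/60 = 188.5 rad/s
τ = P_out/ω = 56083/188.5 = 298 N·m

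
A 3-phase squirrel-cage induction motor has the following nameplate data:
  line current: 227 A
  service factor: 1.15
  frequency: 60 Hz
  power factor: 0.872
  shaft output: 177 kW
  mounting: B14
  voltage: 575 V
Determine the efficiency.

P_out = 177 kW = 177000 W
P_in = √3·V_L·I_L·cosφ = 1.732 × 575 × 227 × 0.872 = 197132 W
η = P_out / P_in = 177000 / 197132 = 0.898 = 89.8%

89.8 %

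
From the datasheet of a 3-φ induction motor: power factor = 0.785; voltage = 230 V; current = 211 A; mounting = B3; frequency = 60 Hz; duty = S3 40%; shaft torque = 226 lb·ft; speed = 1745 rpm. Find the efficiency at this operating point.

84.9 %

τ = 226 lb·ft × 1.356 = 306.5 N·m
ω = 2π × 1745/60 = 182.7 rad/s; P_out = τω = 306.5 × 182.7 = 55998 W
P_in = √3·V_L·I_L·cosφ = 1.732 × 230 × 211 × 0.785 = 65982 W
η = P_out / P_in = 55998 / 65982 = 0.849 = 84.9%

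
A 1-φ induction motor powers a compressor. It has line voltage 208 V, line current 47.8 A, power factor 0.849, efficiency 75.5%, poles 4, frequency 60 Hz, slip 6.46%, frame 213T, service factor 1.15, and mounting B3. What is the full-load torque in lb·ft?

P_in = V·I·cosφ = 208 × 47.8 × 0.849 = 8441 W
P_out = η·P_in = 0.755 × 8441 = 6373 W
n_s = 120×60/4 = 1800 rpm; n = 1800×(1−0.0646) = 1684 rpm
ω = 2π×1684/60 = 176.3 rad/s
τ = P_out/ω = 6373/176.3 = 36.15 N·m
In lb·ft: 36.15/1.356 = 26.7 lb·ft

26.7 lb·ft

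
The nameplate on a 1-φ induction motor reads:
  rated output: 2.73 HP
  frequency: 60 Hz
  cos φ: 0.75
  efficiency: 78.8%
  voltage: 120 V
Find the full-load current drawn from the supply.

P_out = 2.73 × 746 = 2037 W
P_in = P_out / η = 2037 / 0.788 = 2585 W
I = P_in / (V·cosφ) = 2585 / (120 × 0.75) = 28.7 A

28.7 A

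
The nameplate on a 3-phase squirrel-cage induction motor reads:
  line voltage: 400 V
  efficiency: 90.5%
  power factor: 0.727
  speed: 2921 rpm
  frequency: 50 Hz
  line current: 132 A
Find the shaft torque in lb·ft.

P_in = √3·V·I·cosφ = 1.732 × 400 × 132 × 0.727 = 66484 W
P_out = η·P_in = 0.905 × 66484 = 60168 W
n = 2921 rpm
ω = 2π×2921/60 = 305.9 rad/s
τ = P_out/ω = 60168/305.9 = 196.7 N·m
In lb·ft: 196.7/1.356 = 145 lb·ft

145 lb·ft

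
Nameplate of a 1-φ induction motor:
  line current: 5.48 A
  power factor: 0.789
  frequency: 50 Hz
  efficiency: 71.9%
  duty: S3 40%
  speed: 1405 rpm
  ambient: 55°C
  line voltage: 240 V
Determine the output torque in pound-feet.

3.74 lb·ft

P_in = V·I·cosφ = 240 × 5.48 × 0.789 = 1038 W
P_out = η·P_in = 0.719 × 1038 = 746 W
n = 1405 rpm
ω = 2π×1405/60 = 147.1 rad/s
τ = P_out/ω = 746/147.1 = 5.071 N·m
In lb·ft: 5.071/1.356 = 3.74 lb·ft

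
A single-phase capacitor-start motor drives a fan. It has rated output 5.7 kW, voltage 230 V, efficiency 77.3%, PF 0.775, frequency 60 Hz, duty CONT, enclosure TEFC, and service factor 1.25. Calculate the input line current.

P_out = 5.7 kW = 5700 W
P_in = P_out / η = 5700 / 0.773 = 7374 W
I = P_in / (V·cosφ) = 7374 / (230 × 0.775) = 41.4 A

41.4 A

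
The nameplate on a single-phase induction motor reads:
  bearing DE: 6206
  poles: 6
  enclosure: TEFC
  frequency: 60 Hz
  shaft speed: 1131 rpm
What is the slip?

n_s = 120f/p = 120×60/6 = 1200 rpm
s = (n_s − n)/n_s = (1200 − 1131)/1200 = 0.0575

5.8 %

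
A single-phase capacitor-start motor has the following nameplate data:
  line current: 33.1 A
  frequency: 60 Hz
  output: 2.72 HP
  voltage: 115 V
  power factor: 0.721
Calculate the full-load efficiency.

73.9 %

P_out = 2.72 × 746 = 2029 W
P_in = V·I·cosφ = 115 × 33.1 × 0.721 = 2744 W
η = P_out / P_in = 2029 / 2744 = 0.739 = 73.9%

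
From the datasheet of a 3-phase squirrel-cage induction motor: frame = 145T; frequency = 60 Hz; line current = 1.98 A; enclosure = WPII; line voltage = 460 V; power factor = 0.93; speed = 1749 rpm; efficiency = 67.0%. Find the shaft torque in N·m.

5.37 N·m

P_in = √3·V·I·cosφ = 1.732 × 460 × 1.98 × 0.93 = 1467 W
P_out = η·P_in = 0.67 × 1467 = 983 W
n = 1749 rpm
ω = 2π×1749/60 = 183.2 rad/s
τ = P_out/ω = 983/183.2 = 5.37 N·m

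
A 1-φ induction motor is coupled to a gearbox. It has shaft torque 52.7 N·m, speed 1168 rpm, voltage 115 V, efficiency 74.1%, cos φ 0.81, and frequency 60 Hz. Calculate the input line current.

93.4 A

ω = 2π×1168/60 = 122.3 rad/s; P_out = τω = 52.7 × 122.3 = 6445 W
P_in = P_out / η = 6445 / 0.741 = 8698 W
I = P_in / (V·cosφ) = 8698 / (115 × 0.81) = 93.4 A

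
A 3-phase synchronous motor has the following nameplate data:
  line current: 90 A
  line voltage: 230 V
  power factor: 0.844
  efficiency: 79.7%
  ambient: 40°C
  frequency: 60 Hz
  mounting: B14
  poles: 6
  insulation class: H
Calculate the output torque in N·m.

P_in = √3·V·I·cosφ = 1.732 × 230 × 90 × 0.844 = 30259 W
P_out = η·P_in = 0.797 × 30259 = 24116 W
n = n_s = 120×60/6 = 1200 rpm (synchronous)
ω = 2π×1200/60 = 125.7 rad/s
τ = P_out/ω = 24116/125.7 = 192 N·m

192 N·m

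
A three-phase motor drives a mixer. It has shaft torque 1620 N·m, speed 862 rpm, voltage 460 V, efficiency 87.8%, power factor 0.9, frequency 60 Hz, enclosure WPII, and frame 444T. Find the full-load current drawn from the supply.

ω = 2π×862/60 = 90.27 rad/s; P_out = τω = 1620 × 90.27 = 146237 W
P_in = P_out / η = 146237 / 0.878 = 166557 W
I_L = P_in / (√3·V_L·cosφ) = 166557 / (1.732 × 460 × 0.9) = 232 A

232 A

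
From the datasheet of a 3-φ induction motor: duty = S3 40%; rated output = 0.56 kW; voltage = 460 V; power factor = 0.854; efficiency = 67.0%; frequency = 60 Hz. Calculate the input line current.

P_out = 0.56 kW = 560 W
P_in = P_out / η = 560 / 0.670 = 836 W
I_L = P_in / (√3·V_L·cosφ) = 836 / (1.732 × 460 × 0.854) = 1.23 A

1.23 A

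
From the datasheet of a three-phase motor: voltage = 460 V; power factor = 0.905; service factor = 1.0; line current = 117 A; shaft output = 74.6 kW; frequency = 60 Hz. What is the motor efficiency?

P_out = 74.6 kW = 74600 W
P_in = √3·V_L·I_L·cosφ = 1.732 × 460 × 117 × 0.905 = 84361 W
η = P_out / P_in = 74600 / 84361 = 0.884 = 88.4%

88.4 %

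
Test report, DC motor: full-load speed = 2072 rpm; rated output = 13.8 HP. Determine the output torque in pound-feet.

P_out = 13.8 × 746 = 10295 W
ω = 2π × 2072/60 = 217 rad/s
τ = P_out/ω = 10295/217 = 47.44 N·m
In lb·ft: 47.44/1.356 = 35 lb·ft

35 lb·ft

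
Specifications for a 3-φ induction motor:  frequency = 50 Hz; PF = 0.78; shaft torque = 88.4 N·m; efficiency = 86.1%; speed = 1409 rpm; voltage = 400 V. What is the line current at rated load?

28 A

ω = 2π×1409/60 = 147.6 rad/s; P_out = τω = 88.4 × 147.6 = 13048 W
P_in = P_out / η = 13048 / 0.861 = 15154 W
I_L = P_in / (√3·V_L·cosφ) = 15154 / (1.732 × 400 × 0.78) = 28 A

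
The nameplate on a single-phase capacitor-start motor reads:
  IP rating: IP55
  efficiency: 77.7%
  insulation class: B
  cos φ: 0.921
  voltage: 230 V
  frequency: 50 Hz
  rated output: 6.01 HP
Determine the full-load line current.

27.2 A

P_out = 6.01 × 746 = 4483 W
P_in = P_out / η = 4483 / 0.777 = 5770 W
I = P_in / (V·cosφ) = 5770 / (230 × 0.921) = 27.2 A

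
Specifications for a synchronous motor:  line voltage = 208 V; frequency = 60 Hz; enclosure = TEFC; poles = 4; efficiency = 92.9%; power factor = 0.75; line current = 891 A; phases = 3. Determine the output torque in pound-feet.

P_in = √3·V·I·cosφ = 1.732 × 208 × 891 × 0.75 = 240741 W
P_out = η·P_in = 0.929 × 240741 = 223648 W
n = n_s = 120×60/4 = 1800 rpm (synchronous)
ω = 2π×1800/60 = 188.5 rad/s
τ = P_out/ω = 223648/188.5 = 1186 N·m
In lb·ft: 1186/1.356 = 875 lb·ft

875 lb·ft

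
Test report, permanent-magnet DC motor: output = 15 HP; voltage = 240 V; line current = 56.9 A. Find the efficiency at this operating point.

P_out = 15 × 746 = 11190 W
P_in = V·I = 240 × 56.9 = 13656 W
η = P_out / P_in = 11190 / 13656 = 0.819 = 81.9%

81.9 %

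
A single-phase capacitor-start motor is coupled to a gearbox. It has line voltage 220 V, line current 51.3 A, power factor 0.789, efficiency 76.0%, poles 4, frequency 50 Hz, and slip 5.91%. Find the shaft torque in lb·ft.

P_in = V·I·cosφ = 220 × 51.3 × 0.789 = 8905 W
P_out = η·P_in = 0.76 × 8905 = 6768 W
n_s = 120×50/4 = 1500 rpm; n = 1500×(1−0.0591) = 1411 rpm
ω = 2π×1411/60 = 147.8 rad/s
τ = P_out/ω = 6768/147.8 = 45.79 N·m
In lb·ft: 45.79/1.356 = 33.8 lb·ft

33.8 lb·ft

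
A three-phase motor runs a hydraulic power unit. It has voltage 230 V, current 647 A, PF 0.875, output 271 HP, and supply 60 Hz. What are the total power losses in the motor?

P_in = √3·V·I·cosφ = 1.732×230×647×0.875 = 225522 W
P_out = 271×746 = 202166 W
Losses = P_in − P_out = 225522 − 202166 = 23356 W

23400 W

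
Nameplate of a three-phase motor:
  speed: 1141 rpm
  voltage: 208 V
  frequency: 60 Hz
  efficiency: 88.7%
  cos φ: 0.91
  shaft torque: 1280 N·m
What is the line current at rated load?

526 A

ω = 2π×1141/60 = 119.5 rad/s; P_out = τω = 1280 × 119.5 = 152960 W
P_in = P_out / η = 152960 / 0.887 = 172446 W
I_L = P_in / (√3·V_L·cosφ) = 172446 / (1.732 × 208 × 0.91) = 526 A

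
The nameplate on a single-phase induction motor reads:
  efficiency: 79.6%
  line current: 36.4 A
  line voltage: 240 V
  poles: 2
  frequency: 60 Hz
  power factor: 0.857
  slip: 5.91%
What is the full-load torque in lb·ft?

P_in = V·I·cosφ = 240 × 36.4 × 0.857 = 7487 W
P_out = η·P_in = 0.796 × 7487 = 5960 W
n_s = 120×60/2 = 3600 rpm; n = 3600×(1−0.0591) = 3387 rpm
ω = 2π×3387/60 = 354.7 rad/s
τ = P_out/ω = 5960/354.7 = 16.8 N·m
In lb·ft: 16.8/1.356 = 12.4 lb·ft

12.4 lb·ft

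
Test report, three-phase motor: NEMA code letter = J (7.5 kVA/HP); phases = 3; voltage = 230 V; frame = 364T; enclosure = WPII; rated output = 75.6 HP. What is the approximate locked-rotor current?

1420 A

S_LR = 7.5 × 75.6 = 567 kVA
I_LR = S_LR/(√3·V_L) = 567000/(1.732×230) = 1420 A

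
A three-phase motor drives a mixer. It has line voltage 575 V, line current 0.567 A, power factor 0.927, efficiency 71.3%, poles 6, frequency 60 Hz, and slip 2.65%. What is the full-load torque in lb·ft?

P_in = √3·V·I·cosφ = 1.732 × 575 × 0.567 × 0.927 = 523 W
P_out = η·P_in = 0.713 × 523 = 373 W
n_s = 120×60/6 = 1200 rpm; n = 1200×(1−0.0265) = 1168 rpm
ω = 2π×1168/60 = 122.3 rad/s
τ = P_out/ω = 373/122.3 = 3.05 N·m
In lb·ft: 3.05/1.356 = 2.25 lb·ft

2.25 lb·ft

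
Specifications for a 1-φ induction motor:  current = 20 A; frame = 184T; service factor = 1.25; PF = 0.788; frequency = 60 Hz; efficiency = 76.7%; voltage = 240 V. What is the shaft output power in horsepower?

3.89 HP

P_in = V·I·cosφ = 240 × 20 × 0.788 = 3782 W
P_out = η·P_in = 0.767 × 3782 = 2901 W
= 2901/746 = 3.89 HP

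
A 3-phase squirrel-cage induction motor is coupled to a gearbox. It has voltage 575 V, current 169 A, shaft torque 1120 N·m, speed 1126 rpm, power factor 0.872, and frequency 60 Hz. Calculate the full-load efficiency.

90.0 %

ω = 2π × 1126/60 = 117.9 rad/s; P_out = τω = 1120 × 117.9 = 132048 W
P_in = √3·V_L·I_L·cosφ = 1.732 × 575 × 169 × 0.872 = 146764 W
η = P_out / P_in = 132048 / 146764 = 0.900 = 90.0%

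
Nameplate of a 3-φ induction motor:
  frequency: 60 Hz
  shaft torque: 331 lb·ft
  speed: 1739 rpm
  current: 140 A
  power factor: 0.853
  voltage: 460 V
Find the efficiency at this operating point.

τ = 331 lb·ft × 1.356 = 448.8 N·m
ω = 2π × 1739/60 = 182.1 rad/s; P_out = τω = 448.8 × 182.1 = 81726 W
P_in = √3·V_L·I_L·cosφ = 1.732 × 460 × 140 × 0.853 = 95144 W
η = P_out / P_in = 81726 / 95144 = 0.859 = 85.9%

85.9 %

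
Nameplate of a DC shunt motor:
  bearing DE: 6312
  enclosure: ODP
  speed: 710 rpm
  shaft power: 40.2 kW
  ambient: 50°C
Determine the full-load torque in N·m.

541 N·m

ω = 2π × 710/60 = 74.35 rad/s
τ = P/ω = 40200/74.35 = 541 N·m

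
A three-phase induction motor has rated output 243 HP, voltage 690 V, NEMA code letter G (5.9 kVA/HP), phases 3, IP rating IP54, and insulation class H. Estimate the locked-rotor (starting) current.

1200 A

S_LR = 5.9 × 243 = 1433.7 kVA
I_LR = S_LR/(√3·V_L) = 1433700/(1.732×690) = 1200 A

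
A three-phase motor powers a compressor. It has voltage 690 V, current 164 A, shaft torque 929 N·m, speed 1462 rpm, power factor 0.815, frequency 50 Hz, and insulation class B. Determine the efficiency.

ω = 2π × 1462/60 = 153.1 rad/s; P_out = τω = 929 × 153.1 = 142230 W
P_in = √3·V_L·I_L·cosφ = 1.732 × 690 × 164 × 0.815 = 159734 W
η = P_out / P_in = 142230 / 159734 = 0.890 = 89.0%

89.0 %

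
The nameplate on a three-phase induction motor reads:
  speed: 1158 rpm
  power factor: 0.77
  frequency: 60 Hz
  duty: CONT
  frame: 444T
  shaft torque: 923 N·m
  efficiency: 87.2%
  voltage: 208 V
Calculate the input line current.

463 A

ω = 2π×1158/60 = 121.3 rad/s; P_out = τω = 923 × 121.3 = 111960 W
P_in = P_out / η = 111960 / 0.872 = 128394 W
I_L = P_in / (√3·V_L·cosφ) = 128394 / (1.732 × 208 × 0.77) = 463 A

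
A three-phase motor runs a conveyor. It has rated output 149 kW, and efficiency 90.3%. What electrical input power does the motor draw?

165 kW

P_out = 149000 W
P_in = P_out/η = 149000/0.903 = 165006 W = 165 kW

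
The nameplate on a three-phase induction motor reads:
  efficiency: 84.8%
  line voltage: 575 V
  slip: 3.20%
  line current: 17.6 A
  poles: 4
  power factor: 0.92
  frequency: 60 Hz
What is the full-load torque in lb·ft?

55.3 lb·ft

P_in = √3·V·I·cosφ = 1.732 × 575 × 17.6 × 0.92 = 16126 W
P_out = η·P_in = 0.848 × 16126 = 13675 W
n_s = 120×60/4 = 1800 rpm; n = 1800×(1−0.032) = 1742 rpm
ω = 2π×1742/60 = 182.4 rad/s
τ = P_out/ω = 13675/182.4 = 74.97 N·m
In lb·ft: 74.97/1.356 = 55.3 lb·ft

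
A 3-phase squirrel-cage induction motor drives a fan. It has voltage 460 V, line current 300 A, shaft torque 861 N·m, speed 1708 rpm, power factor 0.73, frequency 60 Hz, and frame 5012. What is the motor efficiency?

ω = 2π × 1708/60 = 178.9 rad/s; P_out = τω = 861 × 178.9 = 154033 W
P_in = √3·V_L·I_L·cosφ = 1.732 × 460 × 300 × 0.73 = 174482 W
η = P_out / P_in = 154033 / 174482 = 0.883 = 88.3%

88.3 %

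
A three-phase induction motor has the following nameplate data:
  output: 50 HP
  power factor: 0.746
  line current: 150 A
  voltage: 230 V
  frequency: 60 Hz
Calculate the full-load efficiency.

83.7 %

P_out = 50 × 746 = 37300 W
P_in = √3·V_L·I_L·cosφ = 1.732 × 230 × 150 × 0.746 = 44576 W
η = P_out / P_in = 37300 / 44576 = 0.837 = 83.7%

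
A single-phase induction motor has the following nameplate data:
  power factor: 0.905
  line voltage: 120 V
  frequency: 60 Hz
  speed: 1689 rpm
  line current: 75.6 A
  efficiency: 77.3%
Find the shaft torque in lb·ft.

26.5 lb·ft

P_in = V·I·cosφ = 120 × 75.6 × 0.905 = 8210 W
P_out = η·P_in = 0.773 × 8210 = 6346 W
n = 1689 rpm
ω = 2π×1689/60 = 176.9 rad/s
τ = P_out/ω = 6346/176.9 = 35.87 N·m
In lb·ft: 35.87/1.356 = 26.5 lb·ft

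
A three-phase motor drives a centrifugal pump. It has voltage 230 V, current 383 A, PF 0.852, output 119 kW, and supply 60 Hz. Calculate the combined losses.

P_in = √3·V·I·cosφ = 1.732×230×383×0.852 = 129991 W
P_out = 119000 W
Losses = P_in − P_out = 129991 − 119000 = 10991 W

11000 W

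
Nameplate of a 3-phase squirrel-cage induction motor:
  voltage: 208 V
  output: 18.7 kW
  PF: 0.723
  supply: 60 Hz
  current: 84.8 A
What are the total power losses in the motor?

3390 W

P_in = √3·V·I·cosφ = 1.732×208×84.8×0.723 = 22087 W
P_out = 18700 W
Losses = P_in − P_out = 22087 − 18700 = 3387 W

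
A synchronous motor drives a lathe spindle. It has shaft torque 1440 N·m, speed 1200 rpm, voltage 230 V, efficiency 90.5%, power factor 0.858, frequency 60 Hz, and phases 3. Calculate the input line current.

585 A

ω = 2π×1200/60 = 125.7 rad/s; P_out = τω = 1440 × 125.7 = 181008 W
P_in = P_out / η = 181008 / 0.905 = 200009 W
I_L = P_in / (√3·V_L·cosφ) = 200009 / (1.732 × 230 × 0.858) = 585 A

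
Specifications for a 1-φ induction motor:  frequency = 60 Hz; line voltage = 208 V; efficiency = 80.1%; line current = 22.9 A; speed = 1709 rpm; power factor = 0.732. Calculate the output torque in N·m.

P_in = V·I·cosφ = 208 × 22.9 × 0.732 = 3487 W
P_out = η·P_in = 0.801 × 3487 = 2793 W
n = 1709 rpm
ω = 2π×1709/60 = 179 rad/s
τ = P_out/ω = 2793/179 = 15.6 N·m

15.6 N·m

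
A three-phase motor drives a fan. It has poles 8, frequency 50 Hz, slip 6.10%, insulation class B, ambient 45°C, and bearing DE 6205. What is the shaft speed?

n_s = 120f/p = 120×50/8 = 750 rpm
n = n_s(1 − s) = 750 × (1 − 0.061) = 704 rpm

704 rpm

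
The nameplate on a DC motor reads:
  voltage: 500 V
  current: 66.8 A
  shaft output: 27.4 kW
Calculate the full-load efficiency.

82.0 %

P_out = 27.4 kW = 27400 W
P_in = V·I = 500 × 66.8 = 33400 W
η = P_out / P_in = 27400 / 33400 = 0.820 = 82.0%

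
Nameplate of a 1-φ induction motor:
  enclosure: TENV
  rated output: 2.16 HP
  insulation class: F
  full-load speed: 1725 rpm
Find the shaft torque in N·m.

8.92 N·m

P_out = 2.16 × 746 = 1611 W
ω = 2π × 1725/60 = 180.6 rad/s
τ = P_out/ω = 1611/180.6 = 8.92 N·m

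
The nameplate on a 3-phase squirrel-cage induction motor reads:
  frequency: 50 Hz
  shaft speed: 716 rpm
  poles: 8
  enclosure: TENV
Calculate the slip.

n_s = 120f/p = 120×50/8 = 750 rpm
s = (n_s − n)/n_s = (750 − 716)/750 = 0.0453

4.5 %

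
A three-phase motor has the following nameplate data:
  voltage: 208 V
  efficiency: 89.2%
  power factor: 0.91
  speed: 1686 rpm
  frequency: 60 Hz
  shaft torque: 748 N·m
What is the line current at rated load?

452 A

ω = 2π×1686/60 = 176.6 rad/s; P_out = τω = 748 × 176.6 = 132097 W
P_in = P_out / η = 132097 / 0.892 = 148091 W
I_L = P_in / (√3·V_L·cosφ) = 148091 / (1.732 × 208 × 0.91) = 452 A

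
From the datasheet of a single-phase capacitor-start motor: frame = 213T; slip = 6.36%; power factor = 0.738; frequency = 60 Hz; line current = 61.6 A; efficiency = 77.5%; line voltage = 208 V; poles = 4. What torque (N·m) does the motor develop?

41.5 N·m

P_in = V·I·cosφ = 208 × 61.6 × 0.738 = 9456 W
P_out = η·P_in = 0.775 × 9456 = 7328 W
n_s = 120×60/4 = 1800 rpm; n = 1800×(1−0.0636) = 1686 rpm
ω = 2π×1686/60 = 176.6 rad/s
τ = P_out/ω = 7328/176.6 = 41.5 N·m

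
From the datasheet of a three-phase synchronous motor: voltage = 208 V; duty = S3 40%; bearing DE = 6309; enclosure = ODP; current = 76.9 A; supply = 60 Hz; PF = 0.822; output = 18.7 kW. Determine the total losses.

P_in = √3·V·I·cosφ = 1.732×208×76.9×0.822 = 22772 W
P_out = 18700 W
Losses = P_in − P_out = 22772 − 18700 = 4072 W

4.07 kW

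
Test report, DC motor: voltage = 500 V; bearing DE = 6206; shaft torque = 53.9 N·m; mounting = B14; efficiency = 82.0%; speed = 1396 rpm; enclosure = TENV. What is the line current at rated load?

19.2 A

ω = 2π×1396/60 = 146.2 rad/s; P_out = τω = 53.9 × 146.2 = 7880 W
P_in = P_out / η = 7880 / 0.820 = 9610 W
I = P_in / V = 9610 / 500 = 19.2 A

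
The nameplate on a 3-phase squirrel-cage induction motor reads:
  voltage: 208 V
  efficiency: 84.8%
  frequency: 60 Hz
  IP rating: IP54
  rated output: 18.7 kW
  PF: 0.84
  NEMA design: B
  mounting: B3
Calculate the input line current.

P_out = 18.7 kW = 18700 W
P_in = P_out / η = 18700 / 0.848 = 22052 W
I_L = P_in / (√3·V_L·cosφ) = 22052 / (1.732 × 208 × 0.84) = 72.9 A

72.9 A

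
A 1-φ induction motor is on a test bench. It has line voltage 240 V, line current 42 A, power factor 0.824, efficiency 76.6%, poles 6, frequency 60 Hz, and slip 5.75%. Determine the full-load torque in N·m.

53.7 N·m

P_in = V·I·cosφ = 240 × 42 × 0.824 = 8306 W
P_out = η·P_in = 0.766 × 8306 = 6362 W
n_s = 120×60/6 = 1200 rpm; n = 1200×(1−0.0575) = 1131 rpm
ω = 2π×1131/60 = 118.4 rad/s
τ = P_out/ω = 6362/118.4 = 53.7 N·m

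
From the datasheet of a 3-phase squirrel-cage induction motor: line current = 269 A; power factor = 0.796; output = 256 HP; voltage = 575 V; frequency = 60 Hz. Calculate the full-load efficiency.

P_out = 256 × 746 = 190976 W
P_in = √3·V_L·I_L·cosφ = 1.732 × 575 × 269 × 0.796 = 213246 W
η = P_out / P_in = 190976 / 213246 = 0.896 = 89.6%

89.6 %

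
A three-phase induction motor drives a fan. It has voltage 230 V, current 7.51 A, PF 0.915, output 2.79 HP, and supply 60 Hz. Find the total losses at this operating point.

656 W

P_in = √3·V·I·cosφ = 1.732×230×7.51×0.915 = 2737 W
P_out = 2.79×746 = 2081 W
Losses = P_in − P_out = 2737 − 2081 = 656 W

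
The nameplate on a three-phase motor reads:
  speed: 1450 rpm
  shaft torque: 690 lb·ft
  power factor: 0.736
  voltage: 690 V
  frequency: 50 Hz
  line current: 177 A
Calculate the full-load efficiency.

91.2 %

τ = 690 lb·ft × 1.356 = 935.6 N·m
ω = 2π × 1450/60 = 151.8 rad/s; P_out = τω = 935.6 × 151.8 = 142024 W
P_in = √3·V_L·I_L·cosφ = 1.732 × 690 × 177 × 0.736 = 155685 W
η = P_out / P_in = 142024 / 155685 = 0.912 = 91.2%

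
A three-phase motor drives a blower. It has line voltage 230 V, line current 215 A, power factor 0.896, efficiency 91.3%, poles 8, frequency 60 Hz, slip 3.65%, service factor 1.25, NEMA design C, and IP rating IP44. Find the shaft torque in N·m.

P_in = √3·V·I·cosφ = 1.732 × 230 × 215 × 0.896 = 76740 W
P_out = η·P_in = 0.913 × 76740 = 70064 W
n_s = 120×60/8 = 900 rpm; n = 900×(1−0.0365) = 867 rpm
ω = 2π×867/60 = 90.79 rad/s
τ = P_out/ω = 70064/90.79 = 772 N·m

772 N·m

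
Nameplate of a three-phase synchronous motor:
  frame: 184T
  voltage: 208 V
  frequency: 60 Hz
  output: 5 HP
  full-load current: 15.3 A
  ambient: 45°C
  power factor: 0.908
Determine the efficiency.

74.5 %

P_out = 5 × 746 = 3730 W
P_in = √3·V_L·I_L·cosφ = 1.732 × 208 × 15.3 × 0.908 = 5005 W
η = P_out / P_in = 3730 / 5005 = 0.745 = 74.5%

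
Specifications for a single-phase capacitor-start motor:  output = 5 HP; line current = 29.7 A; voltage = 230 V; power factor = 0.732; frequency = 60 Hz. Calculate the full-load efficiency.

P_out = 5 × 746 = 3730 W
P_in = V·I·cosφ = 230 × 29.7 × 0.732 = 5000 W
η = P_out / P_in = 3730 / 5000 = 0.746 = 74.6%

74.6 %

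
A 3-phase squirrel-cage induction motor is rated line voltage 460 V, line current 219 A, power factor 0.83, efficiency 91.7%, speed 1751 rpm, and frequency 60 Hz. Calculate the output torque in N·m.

P_in = √3·V·I·cosφ = 1.732 × 460 × 219 × 0.83 = 144820 W
P_out = η·P_in = 0.917 × 144820 = 132800 W
n = 1751 rpm
ω = 2π×1751/60 = 183.4 rad/s
τ = P_out/ω = 132800/183.4 = 724 N·m

724 N·m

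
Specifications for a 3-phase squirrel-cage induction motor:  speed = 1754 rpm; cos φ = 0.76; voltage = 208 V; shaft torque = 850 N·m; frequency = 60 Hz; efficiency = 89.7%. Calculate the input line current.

ω = 2π×1754/60 = 183.7 rad/s; P_out = τω = 850 × 183.7 = 156145 W
P_in = P_out / η = 156145 / 0.897 = 174075 W
I_L = P_in / (√3·V_L·cosφ) = 174075 / (1.732 × 208 × 0.76) = 636 A

636 A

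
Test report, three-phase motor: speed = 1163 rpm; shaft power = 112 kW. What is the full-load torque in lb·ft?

ω = 2π × 1163/60 = 121.8 rad/s
τ = P/ω = 112000/121.8 = 919.5 N·m
In lb·ft: 919.5/1.356 = 678 lb·ft

678 lb·ft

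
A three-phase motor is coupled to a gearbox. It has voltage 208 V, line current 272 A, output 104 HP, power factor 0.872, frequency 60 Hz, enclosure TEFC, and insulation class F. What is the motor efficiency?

P_out = 104 × 746 = 77584 W
P_in = √3·V_L·I_L·cosφ = 1.732 × 208 × 272 × 0.872 = 85447 W
η = P_out / P_in = 77584 / 85447 = 0.908 = 90.8%

90.8 %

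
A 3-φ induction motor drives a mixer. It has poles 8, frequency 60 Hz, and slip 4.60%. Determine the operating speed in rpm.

n_s = 120f/p = 120×60/8 = 900 rpm
n = n_s(1 − s) = 900 × (1 − 0.046) = 859 rpm

859 rpm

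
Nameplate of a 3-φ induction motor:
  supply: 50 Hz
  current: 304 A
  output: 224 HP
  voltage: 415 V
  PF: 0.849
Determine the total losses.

18.4 kW

P_in = √3·V·I·cosφ = 1.732×415×304×0.849 = 185514 W
P_out = 224×746 = 167104 W
Losses = P_in − P_out = 185514 − 167104 = 18410 W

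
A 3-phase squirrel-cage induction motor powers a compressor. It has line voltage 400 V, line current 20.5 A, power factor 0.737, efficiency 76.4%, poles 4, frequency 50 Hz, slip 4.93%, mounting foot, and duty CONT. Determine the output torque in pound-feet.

P_in = √3·V·I·cosφ = 1.732 × 400 × 20.5 × 0.737 = 10467 W
P_out = η·P_in = 0.764 × 10467 = 7997 W
n_s = 120×50/4 = 1500 rpm; n = 1500×(1−0.0493) = 1426 rpm
ω = 2π×1426/60 = 149.3 rad/s
τ = P_out/ω = 7997/149.3 = 53.56 N·m
In lb·ft: 53.56/1.356 = 39.5 lb·ft

39.5 lb·ft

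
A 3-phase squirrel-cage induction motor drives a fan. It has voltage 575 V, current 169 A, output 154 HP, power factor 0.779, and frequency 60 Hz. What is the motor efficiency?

87.6 %

P_out = 154 × 746 = 114884 W
P_in = √3·V_L·I_L·cosφ = 1.732 × 575 × 169 × 0.779 = 131111 W
η = P_out / P_in = 114884 / 131111 = 0.876 = 87.6%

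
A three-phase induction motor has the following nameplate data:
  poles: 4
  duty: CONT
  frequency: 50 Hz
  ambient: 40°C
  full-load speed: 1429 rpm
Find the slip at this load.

n_s = 120f/p = 120×50/4 = 1500 rpm
s = (n_s − n)/n_s = (1500 − 1429)/1500 = 0.0473

4.73 %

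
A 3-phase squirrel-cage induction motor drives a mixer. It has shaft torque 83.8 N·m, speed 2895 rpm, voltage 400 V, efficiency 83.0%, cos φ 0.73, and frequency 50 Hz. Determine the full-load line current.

ω = 2π×2895/60 = 303.2 rad/s; P_out = τω = 83.8 × 303.2 = 25408 W
P_in = P_out / η = 25408 / 0.830 = 30612 W
I_L = P_in / (√3·V_L·cosφ) = 30612 / (1.732 × 400 × 0.73) = 60.5 A

60.5 A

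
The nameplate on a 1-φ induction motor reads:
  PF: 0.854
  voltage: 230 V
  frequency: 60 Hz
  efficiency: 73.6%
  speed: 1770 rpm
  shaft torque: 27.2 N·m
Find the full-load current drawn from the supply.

34.9 A

ω = 2π×1770/60 = 185.4 rad/s; P_out = τω = 27.2 × 185.4 = 5043 W
P_in = P_out / η = 5043 / 0.736 = 6852 W
I = P_in / (V·cosφ) = 6852 / (230 × 0.854) = 34.9 A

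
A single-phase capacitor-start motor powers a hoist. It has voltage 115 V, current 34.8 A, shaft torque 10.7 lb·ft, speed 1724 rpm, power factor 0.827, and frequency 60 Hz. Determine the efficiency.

τ = 10.7 lb·ft × 1.356 = 14.51 N·m
ω = 2π × 1724/60 = 180.5 rad/s; P_out = τω = 14.51 × 180.5 = 2619 W
P_in = V·I·cosφ = 115 × 34.8 × 0.827 = 3310 W
η = P_out / P_in = 2619 / 3310 = 0.791 = 79.1%

79.1 %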